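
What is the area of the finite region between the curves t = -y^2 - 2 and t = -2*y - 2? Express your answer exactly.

Both boundary curves give t as a function of y, so integrate with respect to y. Setting them equal: -y^2 + 2*y = 0, i.e. -y*(y - 2) = 0, so they meet at y = 0, 2.
For y in [0, 2], t = -y^2 - 2 is on the right; area = ∫[0,2] (-y^2 + 2*y) dy = 4/3.

4/3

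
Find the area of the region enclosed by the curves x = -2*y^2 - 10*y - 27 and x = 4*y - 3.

Both boundary curves give x as a function of y, so integrate with respect to y. Setting them equal: -2*y^2 - 14*y - 24 = 0, i.e. -2*(y + 3)*(y + 4) = 0, so they meet at y = -4, -3.
For y in [-4, -3], x = -2*y^2 - 10*y - 27 is on the right; area = ∫[-4,-3] (-2*y^2 - 14*y - 24) dy = 1/3.

1/3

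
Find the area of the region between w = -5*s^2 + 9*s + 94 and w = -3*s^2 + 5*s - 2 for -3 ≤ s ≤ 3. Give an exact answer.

540

On [-3, 3], (-5*s^2 + 9*s + 94) - (-3*s^2 + 5*s - 2) = -2*s^2 + 4*s + 96 is ≥ 0 throughout, so the area is a single integral of |-2*s^2 + 4*s + 96|.
∫[-3,3] (-2*s^2 + 4*s + 96) ds = 540.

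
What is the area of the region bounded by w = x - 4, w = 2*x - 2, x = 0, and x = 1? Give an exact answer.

On [0, 1], (x - 4) - (2*x - 2) = -x - 2 is ≤ 0 throughout, so the area is a single integral of |-x - 2|.
∫[0,1] (-x - 2) dx = -5/2; the area of that piece is 5/2.

5/2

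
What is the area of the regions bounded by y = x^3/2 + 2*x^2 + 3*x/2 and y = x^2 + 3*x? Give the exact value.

71/12

Set the curves equal: x^3/2 + 2*x^2 + 3*x/2 = x^2 + 3*x, so x^3/2 + x^2 - 3*x/2 = 0, which factors as x*(x - 1)*(x + 3)/2 = 0. The curves meet at x = -3, 0, 1.
On [-3, 0], y = x^3/2 + 2*x^2 + 3*x/2 is on top; that piece has area ∫[-3,0] (x^3/2 + x^2 - 3*x/2) dx = 45/8.
On [0, 1], y = x^2 + 3*x is on top; that piece has area ∫[0,1] (-(x^3/2 + x^2 - 3*x/2)) dx = 7/24.
Total enclosed area = 45/8 + 7/24 = 71/12.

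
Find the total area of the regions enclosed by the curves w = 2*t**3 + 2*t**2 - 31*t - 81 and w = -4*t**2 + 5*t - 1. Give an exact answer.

Set the curves equal: 2*t**3 + 2*t**2 - 31*t - 81 = -4*t**2 + 5*t - 1, so 2*t**3 + 6*t**2 - 36*t - 80 = 0, which factors as 2*(t - 4)*(t + 2)*(t + 5) = 0. The curves meet at t = -5, -2, 4.
On [-5, -2], w = 2*t**3 + 2*t**2 - 31*t - 81 is on top; that piece has area ∫[-5,-2] (2*t**3 + 6*t**2 - 36*t - 80) dt = 135/2.
On [-2, 4], w = -4*t**2 + 5*t - 1 is on top; that piece has area ∫[-2,4] (-(2*t**3 + 6*t**2 - 36*t - 80)) dt = 432.
Total enclosed area = 135/2 + 432 = 999/2.

999/2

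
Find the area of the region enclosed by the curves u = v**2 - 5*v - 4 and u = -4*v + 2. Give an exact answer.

Both boundary curves give u as a function of v, so integrate with respect to v. Setting them equal: v**2 - v - 6 = 0, i.e. (v - 3)*(v + 2) = 0, so they meet at v = -2, 3.
For v in [-2, 3], u = v**2 - 5*v - 4 is on the left; area = ∫[-2,3] (-(v**2 - v - 6)) dv = 125/6.

125/6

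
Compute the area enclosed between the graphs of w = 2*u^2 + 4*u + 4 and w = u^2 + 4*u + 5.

Set the curves equal: 2*u^2 + 4*u + 4 = u^2 + 4*u + 5, so u^2 - 1 = 0, which factors as (u - 1)*(u + 1) = 0. The curves meet at u = -1, 1.
On [-1, 1], w = u^2 + 4*u + 5 is on top; that piece has area ∫[-1,1] (-(u^2 - 1)) du = 4/3.

4/3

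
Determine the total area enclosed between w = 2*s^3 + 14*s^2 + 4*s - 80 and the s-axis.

1741/6

The curve meets the s-axis where 2*s^3 + 14*s^2 + 4*s - 80 = 0, i.e. 2*(s - 2)*(s + 4)*(s + 5) = 0, at s = -5, -4, 2.
On [-5, -4] the curve lies above the axis; ∫[-5,-4] (2*s^3 + 14*s^2 + 4*s - 80) ds = 13/6, giving area 13/6.
On [-4, 2] the curve lies below the axis; ∫[-4,2] (2*s^3 + 14*s^2 + 4*s - 80) ds = -288, giving area 288.
Total area = 13/6 + 288 = 1741/6.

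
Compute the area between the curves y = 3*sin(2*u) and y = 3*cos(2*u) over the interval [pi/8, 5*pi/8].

On [pi/8, 5*pi/8], (3*sin(2*u)) - (3*cos(2*u)) = 3*sin(2*u) - 3*cos(2*u) is ≥ 0 throughout, so the area is a single integral of |3*sin(2*u) - 3*cos(2*u)|.
∫[pi/8,5*pi/8] (3*sin(2*u) - 3*cos(2*u)) du = 3*sqrt(2).

3*sqrt(2)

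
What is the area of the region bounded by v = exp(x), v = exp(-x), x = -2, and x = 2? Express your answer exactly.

-4 + 2*exp(-2) + 2*exp(2)

The difference (exp(x)) - (exp(-x)) = exp(x) - exp(-x) changes sign at x = 0 inside [-2, 2], so split the integral there.
∫[-2,0] (exp(x) - exp(-x)) dx = -exp(2) - exp(-2) + 2; the area of that piece is -2 + exp(-2) + exp(2).
∫[0,2] (exp(x) - exp(-x)) dx = -2 + exp(-2) + exp(2).
Total area = (-2 + exp(-2) + exp(2)) + (-2 + exp(-2) + exp(2)) = -4 + 2*exp(-2) + 2*exp(2).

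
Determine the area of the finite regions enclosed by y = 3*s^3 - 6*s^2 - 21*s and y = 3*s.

148

Set the curves equal: 3*s^3 - 6*s^2 - 21*s = 3*s, so 3*s^3 - 6*s^2 - 24*s = 0, which factors as 3*s*(s - 4)*(s + 2) = 0. The curves meet at s = -2, 0, 4.
On [-2, 0], y = 3*s^3 - 6*s^2 - 21*s is on top; that piece has area ∫[-2,0] (3*s^3 - 6*s^2 - 24*s) ds = 20.
On [0, 4], y = 3*s is on top; that piece has area ∫[0,4] (-(3*s^3 - 6*s^2 - 24*s)) ds = 128.
Total enclosed area = 20 + 128 = 148.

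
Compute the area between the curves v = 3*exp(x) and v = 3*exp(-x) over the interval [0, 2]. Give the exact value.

On [0, 2], (3*exp(x)) - (3*exp(-x)) = 3*exp(x) - 3*exp(-x) is ≥ 0 throughout, so the area is a single integral of |3*exp(x) - 3*exp(-x)|.
∫[0,2] (3*exp(x) - 3*exp(-x)) dx = -6 + 3*exp(-2) + 3*exp(2).

-6 + 3*exp(-2) + 3*exp(2)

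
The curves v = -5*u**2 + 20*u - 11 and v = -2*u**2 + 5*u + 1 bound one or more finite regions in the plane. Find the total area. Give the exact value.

Set the curves equal: -5*u**2 + 20*u - 11 = -2*u**2 + 5*u + 1, so -3*u**2 + 15*u - 12 = 0, which factors as -3*(u - 4)*(u - 1) = 0. The curves meet at u = 1, 4.
On [1, 4], v = -5*u**2 + 20*u - 11 is on top; that piece has area ∫[1,4] (-3*u**2 + 15*u - 12) du = 27/2.

27/2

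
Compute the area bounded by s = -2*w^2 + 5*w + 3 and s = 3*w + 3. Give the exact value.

1/3

Both boundary curves give s as a function of w, so integrate with respect to w. Setting them equal: -2*w^2 + 2*w = 0, i.e. -2*w*(w - 1) = 0, so they meet at w = 0, 1.
For w in [0, 1], s = -2*w^2 + 5*w + 3 is on the right; area = ∫[0,1] (-2*w^2 + 2*w) dw = 1/3.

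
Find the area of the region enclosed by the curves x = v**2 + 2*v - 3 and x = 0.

Both boundary curves give x as a function of v, so integrate with respect to v. Setting them equal: v**2 + 2*v - 3 = 0, i.e. (v - 1)*(v + 3) = 0, so they meet at v = -3, 1.
For v in [-3, 1], x = v**2 + 2*v - 3 is on the left; area = ∫[-3,1] (-(v**2 + 2*v - 3)) dv = 32/3.

32/3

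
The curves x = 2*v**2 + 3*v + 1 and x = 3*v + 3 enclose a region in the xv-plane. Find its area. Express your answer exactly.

8/3

Both boundary curves give x as a function of v, so integrate with respect to v. Setting them equal: 2*v**2 - 2 = 0, i.e. 2*(v - 1)*(v + 1) = 0, so they meet at v = -1, 1.
For v in [-1, 1], x = 2*v**2 + 3*v + 1 is on the left; area = ∫[-1,1] (-(2*v**2 - 2)) dv = 8/3.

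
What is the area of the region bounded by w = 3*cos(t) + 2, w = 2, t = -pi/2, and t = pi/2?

6

On [-pi/2, pi/2], (3*cos(t) + 2) - (2) = 3*cos(t) is ≥ 0 throughout, so the area is a single integral of |3*cos(t)|.
∫[-pi/2,pi/2] (3*cos(t)) dt = 6.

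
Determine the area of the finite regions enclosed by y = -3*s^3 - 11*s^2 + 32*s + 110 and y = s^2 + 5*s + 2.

Set the curves equal: -3*s^3 - 11*s^2 + 32*s + 110 = s^2 + 5*s + 2, so -3*s^3 - 12*s^2 + 27*s + 108 = 0, which factors as -3*(s - 3)*(s + 3)*(s + 4) = 0. The curves meet at s = -4, -3, 3.
On [-4, -3], y = s^2 + 5*s + 2 is on top; that piece has area ∫[-4,-3] (-(-3*s^3 - 12*s^2 + 27*s + 108)) ds = 13/4.
On [-3, 3], y = -3*s^3 - 11*s^2 + 32*s + 110 is on top; that piece has area ∫[-3,3] (-3*s^3 - 12*s^2 + 27*s + 108) ds = 432.
Total enclosed area = 13/4 + 432 = 1741/4.

1741/4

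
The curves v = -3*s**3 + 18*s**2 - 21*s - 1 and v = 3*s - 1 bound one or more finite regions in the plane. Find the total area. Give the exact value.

Set the curves equal: -3*s**3 + 18*s**2 - 21*s - 1 = 3*s - 1, so -3*s**3 + 18*s**2 - 24*s = 0, which factors as -3*s*(s - 4)*(s - 2) = 0. The curves meet at s = 0, 2, 4.
On [0, 2], v = 3*s - 1 is on top; that piece has area ∫[0,2] (-(-3*s**3 + 18*s**2 - 24*s)) ds = 12.
On [2, 4], v = -3*s**3 + 18*s**2 - 21*s - 1 is on top; that piece has area ∫[2,4] (-3*s**3 + 18*s**2 - 24*s) ds = 12.
Total enclosed area = 12 + 12 = 24.

24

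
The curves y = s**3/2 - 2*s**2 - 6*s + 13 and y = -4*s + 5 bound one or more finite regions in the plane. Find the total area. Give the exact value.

Set the curves equal: s**3/2 - 2*s**2 - 6*s + 13 = -4*s + 5, so s**3/2 - 2*s**2 - 2*s + 8 = 0, which factors as (s - 4)*(s - 2)*(s + 2)/2 = 0. The curves meet at s = -2, 2, 4.
On [-2, 2], y = s**3/2 - 2*s**2 - 6*s + 13 is on top; that piece has area ∫[-2,2] (s**3/2 - 2*s**2 - 2*s + 8) ds = 64/3.
On [2, 4], y = -4*s + 5 is on top; that piece has area ∫[2,4] (-(s**3/2 - 2*s**2 - 2*s + 8)) ds = 10/3.
Total enclosed area = 64/3 + 10/3 = 74/3.

74/3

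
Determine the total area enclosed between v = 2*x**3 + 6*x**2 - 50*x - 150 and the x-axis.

The curve meets the x-axis where 2*x**3 + 6*x**2 - 50*x - 150 = 0, i.e. 2*(x - 5)*(x + 3)*(x + 5) = 0, at x = -5, -3, 5.
On [-5, -3] the curve lies above the axis; ∫[-5,-3] (2*x**3 + 6*x**2 - 50*x - 150) dx = 24, giving area 24.
On [-3, 5] the curve lies below the axis; ∫[-3,5] (2*x**3 + 6*x**2 - 50*x - 150) dx = -1024, giving area 1024.
Total area = 24 + 1024 = 1048.

1048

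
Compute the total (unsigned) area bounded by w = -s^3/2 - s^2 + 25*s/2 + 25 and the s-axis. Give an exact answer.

2459/12

The curve meets the s-axis where -s^3/2 - s^2 + 25*s/2 + 25 = 0, i.e. -(s - 5)*(s + 2)*(s + 5)/2 = 0, at s = -5, -2, 5.
On [-5, -2] the curve lies below the axis; ∫[-5,-2] (-s^3/2 - s^2 + 25*s/2 + 25) ds = -153/8, giving area 153/8.
On [-2, 5] the curve lies above the axis; ∫[-2,5] (-s^3/2 - s^2 + 25*s/2 + 25) ds = 4459/24, giving area 4459/24.
Total area = 153/8 + 4459/24 = 2459/12.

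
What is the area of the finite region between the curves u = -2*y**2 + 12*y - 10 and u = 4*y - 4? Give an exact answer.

Both boundary curves give u as a function of y, so integrate with respect to y. Setting them equal: -2*y**2 + 8*y - 6 = 0, i.e. -2*(y - 3)*(y - 1) = 0, so they meet at y = 1, 3.
For y in [1, 3], u = -2*y**2 + 12*y - 10 is on the right; area = ∫[1,3] (-2*y**2 + 8*y - 6) dy = 8/3.

8/3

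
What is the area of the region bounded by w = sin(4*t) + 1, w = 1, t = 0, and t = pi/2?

The difference (sin(4*t) + 1) - (1) = sin(4*t) changes sign at t = pi/4 inside [0, pi/2], so split the integral there.
∫[0,pi/4] (sin(4*t)) dt = 1/2.
∫[pi/4,pi/2] (sin(4*t)) dt = -1/2; the area of that piece is 1/2.
Total area = 1/2 + 1/2 = 1.

1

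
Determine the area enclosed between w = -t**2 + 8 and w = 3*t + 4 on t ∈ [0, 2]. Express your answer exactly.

The difference (-t**2 + 8) - (3*t + 4) = -t**2 - 3*t + 4 changes sign at t = 1 inside [0, 2], so split the integral there.
∫[0,1] (-t**2 - 3*t + 4) dt = 13/6.
∫[1,2] (-t**2 - 3*t + 4) dt = -17/6; the area of that piece is 17/6.
Total area = 13/6 + 17/6 = 5.

5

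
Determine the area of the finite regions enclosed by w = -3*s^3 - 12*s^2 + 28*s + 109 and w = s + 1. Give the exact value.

Set the curves equal: -3*s^3 - 12*s^2 + 28*s + 109 = s + 1, so -3*s^3 - 12*s^2 + 27*s + 108 = 0, which factors as -3*(s - 3)*(s + 3)*(s + 4) = 0. The curves meet at s = -4, -3, 3.
On [-4, -3], w = s + 1 is on top; that piece has area ∫[-4,-3] (-(-3*s^3 - 12*s^2 + 27*s + 108)) ds = 13/4.
On [-3, 3], w = -3*s^3 - 12*s^2 + 28*s + 109 is on top; that piece has area ∫[-3,3] (-3*s^3 - 12*s^2 + 27*s + 108) ds = 432.
Total enclosed area = 13/4 + 432 = 1741/4.

1741/4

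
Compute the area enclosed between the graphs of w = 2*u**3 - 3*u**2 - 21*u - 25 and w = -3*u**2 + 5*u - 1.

407/2

Set the curves equal: 2*u**3 - 3*u**2 - 21*u - 25 = -3*u**2 + 5*u - 1, so 2*u**3 - 26*u - 24 = 0, which factors as 2*(u - 4)*(u + 1)*(u + 3) = 0. The curves meet at u = -3, -1, 4.
On [-3, -1], w = 2*u**3 - 3*u**2 - 21*u - 25 is on top; that piece has area ∫[-3,-1] (2*u**3 - 26*u - 24) du = 16.
On [-1, 4], w = -3*u**2 + 5*u - 1 is on top; that piece has area ∫[-1,4] (-(2*u**3 - 26*u - 24)) du = 375/2.
Total enclosed area = 16 + 375/2 = 407/2.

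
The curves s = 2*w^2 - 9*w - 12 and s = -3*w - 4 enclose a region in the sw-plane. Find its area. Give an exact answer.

Both boundary curves give s as a function of w, so integrate with respect to w. Setting them equal: 2*w^2 - 6*w - 8 = 0, i.e. 2*(w - 4)*(w + 1) = 0, so they meet at w = -1, 4.
For w in [-1, 4], s = 2*w^2 - 9*w - 12 is on the left; area = ∫[-1,4] (-(2*w^2 - 6*w - 8)) dw = 125/3.

125/3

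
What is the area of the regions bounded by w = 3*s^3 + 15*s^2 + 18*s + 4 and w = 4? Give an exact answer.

37/4

Set the curves equal: 3*s^3 + 15*s^2 + 18*s + 4 = 4, so 3*s^3 + 15*s^2 + 18*s = 0, which factors as 3*s*(s + 2)*(s + 3) = 0. The curves meet at s = -3, -2, 0.
On [-3, -2], w = 3*s^3 + 15*s^2 + 18*s + 4 is on top; that piece has area ∫[-3,-2] (3*s^3 + 15*s^2 + 18*s) ds = 5/4.
On [-2, 0], w = 4 is on top; that piece has area ∫[-2,0] (-(3*s^3 + 15*s^2 + 18*s)) ds = 8.
Total enclosed area = 5/4 + 8 = 37/4.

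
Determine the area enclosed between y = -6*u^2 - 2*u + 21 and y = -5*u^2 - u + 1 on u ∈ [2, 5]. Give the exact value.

The difference (-6*u^2 - 2*u + 21) - (-5*u^2 - u + 1) = -u^2 - u + 20 changes sign at u = 4 inside [2, 5], so split the integral there.
∫[2,4] (-u^2 - u + 20) du = 46/3.
∫[4,5] (-u^2 - u + 20) du = -29/6; the area of that piece is 29/6.
Total area = 46/3 + 29/6 = 121/6.

121/6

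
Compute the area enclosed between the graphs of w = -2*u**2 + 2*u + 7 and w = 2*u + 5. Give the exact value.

Set the curves equal: -2*u**2 + 2*u + 7 = 2*u + 5, so -2*u**2 + 2 = 0, which factors as -2*(u - 1)*(u + 1) = 0. The curves meet at u = -1, 1.
On [-1, 1], w = -2*u**2 + 2*u + 7 is on top; that piece has area ∫[-1,1] (-2*u**2 + 2) du = 8/3.

8/3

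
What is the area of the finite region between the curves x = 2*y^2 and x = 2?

Both boundary curves give x as a function of y, so integrate with respect to y. Setting them equal: 2*y^2 - 2 = 0, i.e. 2*(y - 1)*(y + 1) = 0, so they meet at y = -1, 1.
For y in [-1, 1], x = 2*y^2 is on the left; area = ∫[-1,1] (-(2*y^2 - 2)) dy = 8/3.

8/3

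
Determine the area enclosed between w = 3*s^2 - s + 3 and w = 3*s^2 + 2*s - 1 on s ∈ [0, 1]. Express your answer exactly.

On [0, 1], (3*s^2 - s + 3) - (3*s^2 + 2*s - 1) = -3*s + 4 is ≥ 0 throughout, so the area is a single integral of |-3*s + 4|.
∫[0,1] (-3*s + 4) ds = 5/2.

5/2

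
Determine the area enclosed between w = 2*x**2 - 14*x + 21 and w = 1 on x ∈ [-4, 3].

763/3

The difference (2*x**2 - 14*x + 21) - (1) = 2*x**2 - 14*x + 20 changes sign at x = 2 inside [-4, 3], so split the integral there.
∫[-4,2] (2*x**2 - 14*x + 20) dx = 252.
∫[2,3] (2*x**2 - 14*x + 20) dx = -7/3; the area of that piece is 7/3.
Total area = 252 + 7/3 = 763/3.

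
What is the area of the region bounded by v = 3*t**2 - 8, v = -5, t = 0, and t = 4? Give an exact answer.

56

The difference (3*t**2 - 8) - (-5) = 3*t**2 - 3 changes sign at t = 1 inside [0, 4], so split the integral there.
∫[0,1] (3*t**2 - 3) dt = -2; the area of that piece is 2.
∫[1,4] (3*t**2 - 3) dt = 54.
Total area = 2 + 54 = 56.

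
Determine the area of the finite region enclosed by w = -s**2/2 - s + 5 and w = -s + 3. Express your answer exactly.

Set the curves equal: -s**2/2 - s + 5 = -s + 3, so -s**2/2 + 2 = 0, which factors as -(s - 2)*(s + 2)/2 = 0. The curves meet at s = -2, 2.
On [-2, 2], w = -s**2/2 - s + 5 is on top; that piece has area ∫[-2,2] (-s**2/2 + 2) ds = 16/3.

16/3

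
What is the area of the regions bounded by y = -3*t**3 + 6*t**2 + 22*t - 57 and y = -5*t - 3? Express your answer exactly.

Set the curves equal: -3*t**3 + 6*t**2 + 22*t - 57 = -5*t - 3, so -3*t**3 + 6*t**2 + 27*t - 54 = 0, which factors as -3*(t - 3)*(t - 2)*(t + 3) = 0. The curves meet at t = -3, 2, 3.
On [-3, 2], y = -5*t - 3 is on top; that piece has area ∫[-3,2] (-(-3*t**3 + 6*t**2 + 27*t - 54)) dt = 875/4.
On [2, 3], y = -3*t**3 + 6*t**2 + 22*t - 57 is on top; that piece has area ∫[2,3] (-3*t**3 + 6*t**2 + 27*t - 54) dt = 11/4.
Total enclosed area = 875/4 + 11/4 = 443/2.

443/2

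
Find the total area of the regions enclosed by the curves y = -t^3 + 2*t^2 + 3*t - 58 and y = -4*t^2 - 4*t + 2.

Set the curves equal: -t^3 + 2*t^2 + 3*t - 58 = -4*t^2 - 4*t + 2, so -t^3 + 6*t^2 + 7*t - 60 = 0, which factors as -(t - 5)*(t - 4)*(t + 3) = 0. The curves meet at t = -3, 4, 5.
On [-3, 4], y = -4*t^2 - 4*t + 2 is on top; that piece has area ∫[-3,4] (-(-t^3 + 6*t^2 + 7*t - 60)) dt = 1029/4.
On [4, 5], y = -t^3 + 2*t^2 + 3*t - 58 is on top; that piece has area ∫[4,5] (-t^3 + 6*t^2 + 7*t - 60) dt = 5/4.
Total enclosed area = 1029/4 + 5/4 = 517/2.

517/2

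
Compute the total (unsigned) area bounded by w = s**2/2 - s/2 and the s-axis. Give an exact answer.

1/12

The curve meets the s-axis where s**2/2 - s/2 = 0, i.e. s*(s - 1)/2 = 0, at s = 0, 1.
On [0, 1] the curve lies below the axis; ∫[0,1] (s**2/2 - s/2) ds = -1/12, giving area 1/12.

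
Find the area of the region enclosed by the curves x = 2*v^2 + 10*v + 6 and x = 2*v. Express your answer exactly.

Both boundary curves give x as a function of v, so integrate with respect to v. Setting them equal: 2*v^2 + 8*v + 6 = 0, i.e. 2*(v + 1)*(v + 3) = 0, so they meet at v = -3, -1.
For v in [-3, -1], x = 2*v^2 + 10*v + 6 is on the left; area = ∫[-3,-1] (-(2*v^2 + 8*v + 6)) dv = 8/3.

8/3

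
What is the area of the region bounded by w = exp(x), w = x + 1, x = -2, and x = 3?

On [-2, 3], (exp(x)) - (x + 1) = -x + exp(x) - 1 is ≥ 0 throughout, so the area is a single integral of |-x + exp(x) - 1|.
∫[-2,3] (-x + exp(x) - 1) dx = -15/2 - exp(-2) + exp(3).

-15/2 - exp(-2) + exp(3)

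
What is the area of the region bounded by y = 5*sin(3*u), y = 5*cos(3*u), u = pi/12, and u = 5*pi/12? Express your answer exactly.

On [pi/12, 5*pi/12], (5*sin(3*u)) - (5*cos(3*u)) = 5*sin(3*u) - 5*cos(3*u) is ≥ 0 throughout, so the area is a single integral of |5*sin(3*u) - 5*cos(3*u)|.
∫[pi/12,5*pi/12] (5*sin(3*u) - 5*cos(3*u)) du = 10*sqrt(2)/3.

10*sqrt(2)/3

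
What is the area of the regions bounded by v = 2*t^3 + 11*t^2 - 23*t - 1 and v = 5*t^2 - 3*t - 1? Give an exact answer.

Set the curves equal: 2*t^3 + 11*t^2 - 23*t - 1 = 5*t^2 - 3*t - 1, so 2*t^3 + 6*t^2 - 20*t = 0, which factors as 2*t*(t - 2)*(t + 5) = 0. The curves meet at t = -5, 0, 2.
On [-5, 0], v = 2*t^3 + 11*t^2 - 23*t - 1 is on top; that piece has area ∫[-5,0] (2*t^3 + 6*t^2 - 20*t) dt = 375/2.
On [0, 2], v = 5*t^2 - 3*t - 1 is on top; that piece has area ∫[0,2] (-(2*t^3 + 6*t^2 - 20*t)) dt = 16.
Total enclosed area = 375/2 + 16 = 407/2.

407/2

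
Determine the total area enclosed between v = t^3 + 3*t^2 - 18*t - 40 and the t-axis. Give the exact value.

999/4

The curve meets the t-axis where t^3 + 3*t^2 - 18*t - 40 = 0, i.e. (t - 4)*(t + 2)*(t + 5) = 0, at t = -5, -2, 4.
On [-5, -2] the curve lies above the axis; ∫[-5,-2] (t^3 + 3*t^2 - 18*t - 40) dt = 135/4, giving area 135/4.
On [-2, 4] the curve lies below the axis; ∫[-2,4] (t^3 + 3*t^2 - 18*t - 40) dt = -216, giving area 216.
Total area = 135/4 + 216 = 999/4.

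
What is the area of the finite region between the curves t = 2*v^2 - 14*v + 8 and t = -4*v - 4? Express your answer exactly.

Both boundary curves give t as a function of v, so integrate with respect to v. Setting them equal: 2*v^2 - 10*v + 12 = 0, i.e. 2*(v - 3)*(v - 2) = 0, so they meet at v = 2, 3.
For v in [2, 3], t = 2*v^2 - 14*v + 8 is on the left; area = ∫[2,3] (-(2*v^2 - 10*v + 12)) dv = 1/3.

1/3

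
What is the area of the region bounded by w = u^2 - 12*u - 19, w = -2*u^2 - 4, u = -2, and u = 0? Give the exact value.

The difference (u^2 - 12*u - 19) - (-2*u^2 - 4) = 3*u^2 - 12*u - 15 changes sign at u = -1 inside [-2, 0], so split the integral there.
∫[-2,-1] (3*u^2 - 12*u - 15) du = 10.
∫[-1,0] (3*u^2 - 12*u - 15) du = -8; the area of that piece is 8.
Total area = 10 + 8 = 18.

18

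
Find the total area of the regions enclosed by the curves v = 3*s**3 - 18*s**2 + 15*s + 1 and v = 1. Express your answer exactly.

Set the curves equal: 3*s**3 - 18*s**2 + 15*s + 1 = 1, so 3*s**3 - 18*s**2 + 15*s = 0, which factors as 3*s*(s - 5)*(s - 1) = 0. The curves meet at s = 0, 1, 5.
On [0, 1], v = 3*s**3 - 18*s**2 + 15*s + 1 is on top; that piece has area ∫[0,1] (3*s**3 - 18*s**2 + 15*s) ds = 9/4.
On [1, 5], v = 1 is on top; that piece has area ∫[1,5] (-(3*s**3 - 18*s**2 + 15*s)) ds = 96.
Total enclosed area = 9/4 + 96 = 393/4.

393/4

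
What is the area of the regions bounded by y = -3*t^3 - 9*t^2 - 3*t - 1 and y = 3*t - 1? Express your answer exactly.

3/2

Set the curves equal: -3*t^3 - 9*t^2 - 3*t - 1 = 3*t - 1, so -3*t^3 - 9*t^2 - 6*t = 0, which factors as -3*t*(t + 1)*(t + 2) = 0. The curves meet at t = -2, -1, 0.
On [-2, -1], y = 3*t - 1 is on top; that piece has area ∫[-2,-1] (-(-3*t^3 - 9*t^2 - 6*t)) dt = 3/4.
On [-1, 0], y = -3*t^3 - 9*t^2 - 3*t - 1 is on top; that piece has area ∫[-1,0] (-3*t^3 - 9*t^2 - 6*t) dt = 3/4.
Total enclosed area = 3/4 + 3/4 = 3/2.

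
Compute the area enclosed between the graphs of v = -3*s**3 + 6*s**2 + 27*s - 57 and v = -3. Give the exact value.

443/2

Set the curves equal: -3*s**3 + 6*s**2 + 27*s - 57 = -3, so -3*s**3 + 6*s**2 + 27*s - 54 = 0, which factors as -3*(s - 3)*(s - 2)*(s + 3) = 0. The curves meet at s = -3, 2, 3.
On [-3, 2], v = -3 is on top; that piece has area ∫[-3,2] (-(-3*s**3 + 6*s**2 + 27*s - 54)) ds = 875/4.
On [2, 3], v = -3*s**3 + 6*s**2 + 27*s - 57 is on top; that piece has area ∫[2,3] (-3*s**3 + 6*s**2 + 27*s - 54) ds = 11/4.
Total enclosed area = 875/4 + 11/4 = 443/2.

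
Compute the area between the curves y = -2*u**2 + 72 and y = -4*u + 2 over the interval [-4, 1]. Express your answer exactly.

On [-4, 1], (-2*u**2 + 72) - (-4*u + 2) = -2*u**2 + 4*u + 70 is ≥ 0 throughout, so the area is a single integral of |-2*u**2 + 4*u + 70|.
∫[-4,1] (-2*u**2 + 4*u + 70) du = 830/3.

830/3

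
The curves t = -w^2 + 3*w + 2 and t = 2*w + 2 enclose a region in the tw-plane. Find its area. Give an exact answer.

Both boundary curves give t as a function of w, so integrate with respect to w. Setting them equal: -w^2 + w = 0, i.e. -w*(w - 1) = 0, so they meet at w = 0, 1.
For w in [0, 1], t = -w^2 + 3*w + 2 is on the right; area = ∫[0,1] (-w^2 + w) dw = 1/6.

1/6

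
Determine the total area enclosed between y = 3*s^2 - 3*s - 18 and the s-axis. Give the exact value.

The curve meets the s-axis where 3*s^2 - 3*s - 18 = 0, i.e. 3*(s - 3)*(s + 2) = 0, at s = -2, 3.
On [-2, 3] the curve lies below the axis; ∫[-2,3] (3*s^2 - 3*s - 18) ds = -125/2, giving area 125/2.

125/2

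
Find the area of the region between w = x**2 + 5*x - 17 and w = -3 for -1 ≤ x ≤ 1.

82/3

On [-1, 1], (x**2 + 5*x - 17) - (-3) = x**2 + 5*x - 14 is ≤ 0 throughout, so the area is a single integral of |x**2 + 5*x - 14|.
∫[-1,1] (x**2 + 5*x - 14) dx = -82/3; the area of that piece is 82/3.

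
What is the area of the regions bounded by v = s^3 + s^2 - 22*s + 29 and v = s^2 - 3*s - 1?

517/2

Set the curves equal: s^3 + s^2 - 22*s + 29 = s^2 - 3*s - 1, so s^3 - 19*s + 30 = 0, which factors as (s - 3)*(s - 2)*(s + 5) = 0. The curves meet at s = -5, 2, 3.
On [-5, 2], v = s^3 + s^2 - 22*s + 29 is on top; that piece has area ∫[-5,2] (s^3 - 19*s + 30) ds = 1029/4.
On [2, 3], v = s^2 - 3*s - 1 is on top; that piece has area ∫[2,3] (-(s^3 - 19*s + 30)) ds = 5/4.
Total enclosed area = 1029/4 + 5/4 = 517/2.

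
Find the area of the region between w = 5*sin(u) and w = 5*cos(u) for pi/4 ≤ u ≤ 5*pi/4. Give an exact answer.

On [pi/4, 5*pi/4], (5*sin(u)) - (5*cos(u)) = 5*sin(u) - 5*cos(u) is ≥ 0 throughout, so the area is a single integral of |5*sin(u) - 5*cos(u)|.
∫[pi/4,5*pi/4] (5*sin(u) - 5*cos(u)) du = 10*sqrt(2).

10*sqrt(2)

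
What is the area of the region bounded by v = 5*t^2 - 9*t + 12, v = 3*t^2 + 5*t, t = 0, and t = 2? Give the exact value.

The difference (5*t^2 - 9*t + 12) - (3*t^2 + 5*t) = 2*t^2 - 14*t + 12 changes sign at t = 1 inside [0, 2], so split the integral there.
∫[0,1] (2*t^2 - 14*t + 12) dt = 17/3.
∫[1,2] (2*t^2 - 14*t + 12) dt = -13/3; the area of that piece is 13/3.
Total area = 17/3 + 13/3 = 10.

10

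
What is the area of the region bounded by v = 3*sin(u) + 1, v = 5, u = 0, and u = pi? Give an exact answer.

On [0, pi], (3*sin(u) + 1) - (5) = 3*sin(u) - 4 is ≤ 0 throughout, so the area is a single integral of |3*sin(u) - 4|.
∫[0,pi] (3*sin(u) - 4) du = 6 - 4*pi; the area of that piece is -6 + 4*pi.

-6 + 4*pi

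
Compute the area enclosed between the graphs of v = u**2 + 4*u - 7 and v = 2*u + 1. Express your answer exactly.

36

Set the curves equal: u**2 + 4*u - 7 = 2*u + 1, so u**2 + 2*u - 8 = 0, which factors as (u - 2)*(u + 4) = 0. The curves meet at u = -4, 2.
On [-4, 2], v = 2*u + 1 is on top; that piece has area ∫[-4,2] (-(u**2 + 2*u - 8)) du = 36.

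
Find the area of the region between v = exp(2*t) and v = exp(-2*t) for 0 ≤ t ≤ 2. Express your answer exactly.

-1 + exp(-4)/2 + exp(4)/2

On [0, 2], (exp(2*t)) - (exp(-2*t)) = exp(2*t) - exp(-2*t) is ≥ 0 throughout, so the area is a single integral of |exp(2*t) - exp(-2*t)|.
∫[0,2] (exp(2*t) - exp(-2*t)) dt = -1 + exp(-4)/2 + exp(4)/2.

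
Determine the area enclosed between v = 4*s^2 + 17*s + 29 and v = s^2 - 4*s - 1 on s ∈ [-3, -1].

9

The difference (4*s^2 + 17*s + 29) - (s^2 - 4*s - 1) = 3*s^2 + 21*s + 30 changes sign at s = -2 inside [-3, -1], so split the integral there.
∫[-3,-2] (3*s^2 + 21*s + 30) ds = -7/2; the area of that piece is 7/2.
∫[-2,-1] (3*s^2 + 21*s + 30) ds = 11/2.
Total area = 7/2 + 11/2 = 9.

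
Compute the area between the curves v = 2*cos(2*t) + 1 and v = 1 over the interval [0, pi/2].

2

The difference (2*cos(2*t) + 1) - (1) = 2*cos(2*t) changes sign at t = pi/4 inside [0, pi/2], so split the integral there.
∫[0,pi/4] (2*cos(2*t)) dt = 1.
∫[pi/4,pi/2] (2*cos(2*t)) dt = -1; the area of that piece is 1.
Total area = 1 + 1 = 2.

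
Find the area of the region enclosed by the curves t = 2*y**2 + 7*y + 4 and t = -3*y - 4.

Both boundary curves give t as a function of y, so integrate with respect to y. Setting them equal: 2*y**2 + 10*y + 8 = 0, i.e. 2*(y + 1)*(y + 4) = 0, so they meet at y = -4, -1.
For y in [-4, -1], t = 2*y**2 + 7*y + 4 is on the left; area = ∫[-4,-1] (-(2*y**2 + 10*y + 8)) dy = 9.

9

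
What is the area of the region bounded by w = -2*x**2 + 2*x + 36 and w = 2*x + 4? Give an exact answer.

512/3

Set the curves equal: -2*x**2 + 2*x + 36 = 2*x + 4, so -2*x**2 + 32 = 0, which factors as -2*(x - 4)*(x + 4) = 0. The curves meet at x = -4, 4.
On [-4, 4], w = -2*x**2 + 2*x + 36 is on top; that piece has area ∫[-4,4] (-2*x**2 + 32) dx = 512/3.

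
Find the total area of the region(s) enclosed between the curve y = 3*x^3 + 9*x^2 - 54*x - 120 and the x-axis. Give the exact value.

2997/4

The curve meets the x-axis where 3*x^3 + 9*x^2 - 54*x - 120 = 0, i.e. 3*(x - 4)*(x + 2)*(x + 5) = 0, at x = -5, -2, 4.
On [-5, -2] the curve lies above the axis; ∫[-5,-2] (3*x^3 + 9*x^2 - 54*x - 120) dx = 405/4, giving area 405/4.
On [-2, 4] the curve lies below the axis; ∫[-2,4] (3*x^3 + 9*x^2 - 54*x - 120) dx = -648, giving area 648.
Total area = 405/4 + 648 = 2997/4.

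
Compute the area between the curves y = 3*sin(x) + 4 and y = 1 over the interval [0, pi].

On [0, pi], (3*sin(x) + 4) - (1) = 3*sin(x) + 3 is ≥ 0 throughout, so the area is a single integral of |3*sin(x) + 3|.
∫[0,pi] (3*sin(x) + 3) dx = 6 + 3*pi.

6 + 3*pi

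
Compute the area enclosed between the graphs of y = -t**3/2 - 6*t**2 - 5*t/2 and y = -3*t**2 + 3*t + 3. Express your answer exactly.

1/4

Set the curves equal: -t**3/2 - 6*t**2 - 5*t/2 = -3*t**2 + 3*t + 3, so -t**3/2 - 3*t**2 - 11*t/2 - 3 = 0, which factors as -(t + 1)*(t + 2)*(t + 3)/2 = 0. The curves meet at t = -3, -2, -1.
On [-3, -2], y = -3*t**2 + 3*t + 3 is on top; that piece has area ∫[-3,-2] (-(-t**3/2 - 3*t**2 - 11*t/2 - 3)) dt = 1/8.
On [-2, -1], y = -t**3/2 - 6*t**2 - 5*t/2 is on top; that piece has area ∫[-2,-1] (-t**3/2 - 3*t**2 - 11*t/2 - 3) dt = 1/8.
Total enclosed area = 1/8 + 1/8 = 1/4.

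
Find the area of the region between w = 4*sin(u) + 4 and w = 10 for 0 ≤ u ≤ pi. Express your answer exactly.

-8 + 6*pi

On [0, pi], (4*sin(u) + 4) - (10) = 4*sin(u) - 6 is ≤ 0 throughout, so the area is a single integral of |4*sin(u) - 6|.
∫[0,pi] (4*sin(u) - 6) du = 8 - 6*pi; the area of that piece is -8 + 6*pi.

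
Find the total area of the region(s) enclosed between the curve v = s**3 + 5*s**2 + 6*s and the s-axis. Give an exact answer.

37/12

The curve meets the s-axis where s**3 + 5*s**2 + 6*s = 0, i.e. s*(s + 2)*(s + 3) = 0, at s = -3, -2, 0.
On [-3, -2] the curve lies above the axis; ∫[-3,-2] (s**3 + 5*s**2 + 6*s) ds = 5/12, giving area 5/12.
On [-2, 0] the curve lies below the axis; ∫[-2,0] (s**3 + 5*s**2 + 6*s) ds = -8/3, giving area 8/3.
Total area = 5/12 + 8/3 = 37/12.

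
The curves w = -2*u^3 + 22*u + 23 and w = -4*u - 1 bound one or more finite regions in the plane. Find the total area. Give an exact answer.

407/2

Set the curves equal: -2*u^3 + 22*u + 23 = -4*u - 1, so -2*u^3 + 26*u + 24 = 0, which factors as -2*(u - 4)*(u + 1)*(u + 3) = 0. The curves meet at u = -3, -1, 4.
On [-3, -1], w = -4*u - 1 is on top; that piece has area ∫[-3,-1] (-(-2*u^3 + 26*u + 24)) du = 16.
On [-1, 4], w = -2*u^3 + 22*u + 23 is on top; that piece has area ∫[-1,4] (-2*u^3 + 26*u + 24) du = 375/2.
Total enclosed area = 16 + 375/2 = 407/2.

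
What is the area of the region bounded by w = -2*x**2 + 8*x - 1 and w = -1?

Set the curves equal: -2*x**2 + 8*x - 1 = -1, so -2*x**2 + 8*x = 0, which factors as -2*x*(x - 4) = 0. The curves meet at x = 0, 4.
On [0, 4], w = -2*x**2 + 8*x - 1 is on top; that piece has area ∫[0,4] (-2*x**2 + 8*x) dx = 64/3.

64/3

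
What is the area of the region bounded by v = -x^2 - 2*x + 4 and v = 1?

Set the curves equal: -x^2 - 2*x + 4 = 1, so -x^2 - 2*x + 3 = 0, which factors as -(x - 1)*(x + 3) = 0. The curves meet at x = -3, 1.
On [-3, 1], v = -x^2 - 2*x + 4 is on top; that piece has area ∫[-3,1] (-x^2 - 2*x + 3) dx = 32/3.

32/3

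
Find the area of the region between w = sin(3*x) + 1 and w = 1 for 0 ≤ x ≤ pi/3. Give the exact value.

On [0, pi/3], (sin(3*x) + 1) - (1) = sin(3*x) is ≥ 0 throughout, so the area is a single integral of |sin(3*x)|.
∫[0,pi/3] (sin(3*x)) dx = 2/3.

2/3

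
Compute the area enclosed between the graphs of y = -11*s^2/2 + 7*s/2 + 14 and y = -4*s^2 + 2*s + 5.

125/4

Set the curves equal: -11*s^2/2 + 7*s/2 + 14 = -4*s^2 + 2*s + 5, so -3*s^2/2 + 3*s/2 + 9 = 0, which factors as -3*(s - 3)*(s + 2)/2 = 0. The curves meet at s = -2, 3.
On [-2, 3], y = -11*s^2/2 + 7*s/2 + 14 is on top; that piece has area ∫[-2,3] (-3*s^2/2 + 3*s/2 + 9) ds = 125/4.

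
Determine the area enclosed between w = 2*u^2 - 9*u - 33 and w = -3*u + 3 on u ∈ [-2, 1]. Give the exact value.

93

On [-2, 1], (2*u^2 - 9*u - 33) - (-3*u + 3) = 2*u^2 - 6*u - 36 is ≤ 0 throughout, so the area is a single integral of |2*u^2 - 6*u - 36|.
∫[-2,1] (2*u^2 - 6*u - 36) du = -93; the area of that piece is 93.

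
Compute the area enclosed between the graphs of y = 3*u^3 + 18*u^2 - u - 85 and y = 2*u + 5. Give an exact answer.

1221/4

Set the curves equal: 3*u^3 + 18*u^2 - u - 85 = 2*u + 5, so 3*u^3 + 18*u^2 - 3*u - 90 = 0, which factors as 3*(u - 2)*(u + 3)*(u + 5) = 0. The curves meet at u = -5, -3, 2.
On [-5, -3], y = 3*u^3 + 18*u^2 - u - 85 is on top; that piece has area ∫[-5,-3] (3*u^3 + 18*u^2 - 3*u - 90) du = 24.
On [-3, 2], y = 2*u + 5 is on top; that piece has area ∫[-3,2] (-(3*u^3 + 18*u^2 - 3*u - 90)) du = 1125/4.
Total enclosed area = 24 + 1125/4 = 1221/4.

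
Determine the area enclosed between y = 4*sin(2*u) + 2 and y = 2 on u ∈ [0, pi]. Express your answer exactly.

8

The difference (4*sin(2*u) + 2) - (2) = 4*sin(2*u) changes sign at u = pi/2 inside [0, pi], so split the integral there.
∫[0,pi/2] (4*sin(2*u)) du = 4.
∫[pi/2,pi] (4*sin(2*u)) du = -4; the area of that piece is 4.
Total area = 4 + 4 = 8.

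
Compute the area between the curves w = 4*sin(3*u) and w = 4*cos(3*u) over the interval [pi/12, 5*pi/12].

8*sqrt(2)/3

On [pi/12, 5*pi/12], (4*sin(3*u)) - (4*cos(3*u)) = 4*sin(3*u) - 4*cos(3*u) is ≥ 0 throughout, so the area is a single integral of |4*sin(3*u) - 4*cos(3*u)|.
∫[pi/12,5*pi/12] (4*sin(3*u) - 4*cos(3*u)) du = 8*sqrt(2)/3.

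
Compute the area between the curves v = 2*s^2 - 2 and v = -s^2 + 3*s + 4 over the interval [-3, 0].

59/2

The difference (2*s^2 - 2) - (-s^2 + 3*s + 4) = 3*s^2 - 3*s - 6 changes sign at s = -1 inside [-3, 0], so split the integral there.
∫[-3,-1] (3*s^2 - 3*s - 6) ds = 26.
∫[-1,0] (3*s^2 - 3*s - 6) ds = -7/2; the area of that piece is 7/2.
Total area = 26 + 7/2 = 59/2.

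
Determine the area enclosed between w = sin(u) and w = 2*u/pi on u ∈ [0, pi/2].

1 - pi/4

On [0, pi/2], (sin(u)) - (2*u/pi) = -2*u/pi + sin(u) is ≥ 0 throughout, so the area is a single integral of |-2*u/pi + sin(u)|.
∫[0,pi/2] (-2*u/pi + sin(u)) du = 1 - pi/4.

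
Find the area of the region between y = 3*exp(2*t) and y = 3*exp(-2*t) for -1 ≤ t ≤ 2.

-6 + 3*exp(-4)/2 + 3*exp(-2)/2 + 3*exp(2)/2 + 3*exp(4)/2

The difference (3*exp(2*t)) - (3*exp(-2*t)) = 3*exp(2*t) - 3*exp(-2*t) changes sign at t = 0 inside [-1, 2], so split the integral there.
∫[-1,0] (3*exp(2*t) - 3*exp(-2*t)) dt = -3*exp(2)/2 - 3*exp(-2)/2 + 3; the area of that piece is -3 + 3*exp(-2)/2 + 3*exp(2)/2.
∫[0,2] (3*exp(2*t) - 3*exp(-2*t)) dt = -3 + 3*exp(-4)/2 + 3*exp(4)/2.
Total area = (-3 + 3*exp(-2)/2 + 3*exp(2)/2) + (-3 + 3*exp(-4)/2 + 3*exp(4)/2) = -6 + 3*exp(-4)/2 + 3*exp(-2)/2 + 3*exp(2)/2 + 3*exp(4)/2.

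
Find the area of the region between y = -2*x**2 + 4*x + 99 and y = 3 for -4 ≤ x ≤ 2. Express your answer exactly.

On [-4, 2], (-2*x**2 + 4*x + 99) - (3) = -2*x**2 + 4*x + 96 is ≥ 0 throughout, so the area is a single integral of |-2*x**2 + 4*x + 96|.
∫[-4,2] (-2*x**2 + 4*x + 96) dx = 504.

504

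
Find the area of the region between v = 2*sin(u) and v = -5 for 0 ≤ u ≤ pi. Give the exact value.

4 + 5*pi

On [0, pi], (2*sin(u)) - (-5) = 2*sin(u) + 5 is ≥ 0 throughout, so the area is a single integral of |2*sin(u) + 5|.
∫[0,pi] (2*sin(u) + 5) du = 4 + 5*pi.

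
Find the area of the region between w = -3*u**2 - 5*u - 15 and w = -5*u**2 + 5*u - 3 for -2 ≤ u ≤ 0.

14

The difference (-3*u**2 - 5*u - 15) - (-5*u**2 + 5*u - 3) = 2*u**2 - 10*u - 12 changes sign at u = -1 inside [-2, 0], so split the integral there.
∫[-2,-1] (2*u**2 - 10*u - 12) du = 23/3.
∫[-1,0] (2*u**2 - 10*u - 12) du = -19/3; the area of that piece is 19/3.
Total area = 23/3 + 19/3 = 14.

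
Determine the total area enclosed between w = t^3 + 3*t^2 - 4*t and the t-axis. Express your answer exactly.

131/4

The curve meets the t-axis where t^3 + 3*t^2 - 4*t = 0, i.e. t*(t - 1)*(t + 4) = 0, at t = -4, 0, 1.
On [-4, 0] the curve lies above the axis; ∫[-4,0] (t^3 + 3*t^2 - 4*t) dt = 32, giving area 32.
On [0, 1] the curve lies below the axis; ∫[0,1] (t^3 + 3*t^2 - 4*t) dt = -3/4, giving area 3/4.
Total area = 32 + 3/4 = 131/4.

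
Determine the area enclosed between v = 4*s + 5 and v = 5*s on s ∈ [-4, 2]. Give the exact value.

36

On [-4, 2], (4*s + 5) - (5*s) = -s + 5 is ≥ 0 throughout, so the area is a single integral of |-s + 5|.
∫[-4,2] (-s + 5) ds = 36.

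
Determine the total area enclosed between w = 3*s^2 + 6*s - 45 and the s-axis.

The curve meets the s-axis where 3*s^2 + 6*s - 45 = 0, i.e. 3*(s - 3)*(s + 5) = 0, at s = -5, 3.
On [-5, 3] the curve lies below the axis; ∫[-5,3] (3*s^2 + 6*s - 45) ds = -256, giving area 256.

256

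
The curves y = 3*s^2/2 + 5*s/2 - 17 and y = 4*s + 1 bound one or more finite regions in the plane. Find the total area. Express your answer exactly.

Set the curves equal: 3*s^2/2 + 5*s/2 - 17 = 4*s + 1, so 3*s^2/2 - 3*s/2 - 18 = 0, which factors as 3*(s - 4)*(s + 3)/2 = 0. The curves meet at s = -3, 4.
On [-3, 4], y = 4*s + 1 is on top; that piece has area ∫[-3,4] (-(3*s^2/2 - 3*s/2 - 18)) ds = 343/4.

343/4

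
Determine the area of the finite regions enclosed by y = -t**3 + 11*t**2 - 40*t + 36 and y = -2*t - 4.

Set the curves equal: -t**3 + 11*t**2 - 40*t + 36 = -2*t - 4, so -t**3 + 11*t**2 - 38*t + 40 = 0, which factors as -(t - 5)*(t - 4)*(t - 2) = 0. The curves meet at t = 2, 4, 5.
On [2, 4], y = -2*t - 4 is on top; that piece has area ∫[2,4] (-(-t**3 + 11*t**2 - 38*t + 40)) dt = 8/3.
On [4, 5], y = -t**3 + 11*t**2 - 40*t + 36 is on top; that piece has area ∫[4,5] (-t**3 + 11*t**2 - 38*t + 40) dt = 5/12.
Total enclosed area = 8/3 + 5/12 = 37/12.

37/12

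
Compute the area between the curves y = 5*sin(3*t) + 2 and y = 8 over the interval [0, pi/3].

-10/3 + 2*pi

On [0, pi/3], (5*sin(3*t) + 2) - (8) = 5*sin(3*t) - 6 is ≤ 0 throughout, so the area is a single integral of |5*sin(3*t) - 6|.
∫[0,pi/3] (5*sin(3*t) - 6) dt = 10/3 - 2*pi; the area of that piece is -10/3 + 2*pi.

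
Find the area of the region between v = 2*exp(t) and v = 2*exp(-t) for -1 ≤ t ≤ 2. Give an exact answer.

The difference (2*exp(t)) - (2*exp(-t)) = 2*exp(t) - 2*exp(-t) changes sign at t = 0 inside [-1, 2], so split the integral there.
∫[-1,0] (2*exp(t) - 2*exp(-t)) dt = -2*exp(1) - 2*exp(-1) + 4; the area of that piece is -4 + 2*exp(-1) + 2*exp(1).
∫[0,2] (2*exp(t) - 2*exp(-t)) dt = -4 + 2*exp(-2) + 2*exp(2).
Total area = (-4 + 2*exp(-1) + 2*exp(1)) + (-4 + 2*exp(-2) + 2*exp(2)) = -8 + 2*exp(-2) + 2*exp(-1) + 2*exp(1) + 2*exp(2).

-8 + 2*exp(-2) + 2*exp(-1) + 2*exp(1) + 2*exp(2)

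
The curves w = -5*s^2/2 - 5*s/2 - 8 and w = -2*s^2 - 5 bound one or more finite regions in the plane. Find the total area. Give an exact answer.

Set the curves equal: -5*s^2/2 - 5*s/2 - 8 = -2*s^2 - 5, so -s^2/2 - 5*s/2 - 3 = 0, which factors as -(s + 2)*(s + 3)/2 = 0. The curves meet at s = -3, -2.
On [-3, -2], w = -5*s^2/2 - 5*s/2 - 8 is on top; that piece has area ∫[-3,-2] (-s^2/2 - 5*s/2 - 3) ds = 1/12.

1/12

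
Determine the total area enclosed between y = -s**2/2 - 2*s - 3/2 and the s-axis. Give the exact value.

The curve meets the s-axis where -s**2/2 - 2*s - 3/2 = 0, i.e. -(s + 1)*(s + 3)/2 = 0, at s = -3, -1.
On [-3, -1] the curve lies above the axis; ∫[-3,-1] (-s**2/2 - 2*s - 3/2) ds = 2/3, giving area 2/3.

2/3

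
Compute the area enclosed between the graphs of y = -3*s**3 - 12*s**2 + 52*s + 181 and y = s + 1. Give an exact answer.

Set the curves equal: -3*s**3 - 12*s**2 + 52*s + 181 = s + 1, so -3*s**3 - 12*s**2 + 51*s + 180 = 0, which factors as -3*(s - 4)*(s + 3)*(s + 5) = 0. The curves meet at s = -5, -3, 4.
On [-5, -3], y = s + 1 is on top; that piece has area ∫[-5,-3] (-(-3*s**3 - 12*s**2 + 51*s + 180)) ds = 32.
On [-3, 4], y = -3*s**3 - 12*s**2 + 52*s + 181 is on top; that piece has area ∫[-3,4] (-3*s**3 - 12*s**2 + 51*s + 180) ds = 3773/4.
Total enclosed area = 32 + 3773/4 = 3901/4.

3901/4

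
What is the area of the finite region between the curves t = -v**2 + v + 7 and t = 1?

Both boundary curves give t as a function of v, so integrate with respect to v. Setting them equal: -v**2 + v + 6 = 0, i.e. -(v - 3)*(v + 2) = 0, so they meet at v = -2, 3.
For v in [-2, 3], t = -v**2 + v + 7 is on the right; area = ∫[-2,3] (-v**2 + v + 6) dv = 125/6.

125/6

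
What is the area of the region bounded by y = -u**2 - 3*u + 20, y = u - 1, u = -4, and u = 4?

The difference (-u**2 - 3*u + 20) - (u - 1) = -u**2 - 4*u + 21 changes sign at u = 3 inside [-4, 4], so split the integral there.
∫[-4,3] (-u**2 - 4*u + 21) du = 392/3.
∫[3,4] (-u**2 - 4*u + 21) du = -16/3; the area of that piece is 16/3.
Total area = 392/3 + 16/3 = 136.

136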